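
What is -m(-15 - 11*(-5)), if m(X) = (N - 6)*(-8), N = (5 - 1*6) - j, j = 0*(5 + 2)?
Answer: -56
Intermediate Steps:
j = 0 (j = 0*7 = 0)
N = -1 (N = (5 - 1*6) - 1*0 = (5 - 6) + 0 = -1 + 0 = -1)
m(X) = 56 (m(X) = (-1 - 6)*(-8) = -7*(-8) = 56)
-m(-15 - 11*(-5)) = -1*56 = -56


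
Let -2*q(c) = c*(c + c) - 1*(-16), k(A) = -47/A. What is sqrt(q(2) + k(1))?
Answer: I*sqrt(59) ≈ 7.6811*I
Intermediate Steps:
q(c) = -8 - c**2 (q(c) = -(c*(c + c) - 1*(-16))/2 = -(c*(2*c) + 16)/2 = -(2*c**2 + 16)/2 = -(16 + 2*c**2)/2 = -8 - c**2)
sqrt(q(2) + k(1)) = sqrt((-8 - 1*2**2) - 47/1) = sqrt((-8 - 1*4) - 47*1) = sqrt((-8 - 4) - 47) = sqrt(-12 - 47) = sqrt(-59) = I*sqrt(59)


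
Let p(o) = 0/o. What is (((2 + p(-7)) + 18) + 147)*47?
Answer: 7849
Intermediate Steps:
p(o) = 0
(((2 + p(-7)) + 18) + 147)*47 = (((2 + 0) + 18) + 147)*47 = ((2 + 18) + 147)*47 = (20 + 147)*47 = 167*47 = 7849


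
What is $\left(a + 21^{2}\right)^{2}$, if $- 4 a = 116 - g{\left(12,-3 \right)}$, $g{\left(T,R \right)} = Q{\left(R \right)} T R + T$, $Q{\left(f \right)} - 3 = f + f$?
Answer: $195364$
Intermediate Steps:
$Q{\left(f \right)} = 3 + 2 f$ ($Q{\left(f \right)} = 3 + \left(f + f\right) = 3 + 2 f$)
$g{\left(T,R \right)} = T + R T \left(3 + 2 R\right)$ ($g{\left(T,R \right)} = \left(3 + 2 R\right) T R + T = T \left(3 + 2 R\right) R + T = R T \left(3 + 2 R\right) + T = T + R T \left(3 + 2 R\right)$)
$a = 1$ ($a = - \frac{116 - 12 \left(1 - 3 \left(3 + 2 \left(-3\right)\right)\right)}{4} = - \frac{116 - 12 \left(1 - 3 \left(3 - 6\right)\right)}{4} = - \frac{116 - 12 \left(1 - -9\right)}{4} = - \frac{116 - 12 \left(1 + 9\right)}{4} = - \frac{116 - 12 \cdot 10}{4} = - \frac{116 - 120}{4} = \left(- \frac{1}{4}\right) \left(-4\right) = 1$)
$\left(a + 21^{2}\right)^{2} = \left(1 + 21^{2}\right)^{2} = \left(1 + 441\right)^{2} = 442^{2} = 195364$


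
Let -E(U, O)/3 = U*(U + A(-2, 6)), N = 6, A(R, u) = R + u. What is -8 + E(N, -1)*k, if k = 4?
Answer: -728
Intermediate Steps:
E(U, O) = -3*U*(4 + U) (E(U, O) = -3*U*(U + (-2 + 6)) = -3*U*(U + 4) = -3*U*(4 + U))
-8 + E(N, -1)*k = -8 - 3*6*(4 + 6)*4 = -8 - 3*6*10*4 = -8 - 180*4 = -8 - 720 = -728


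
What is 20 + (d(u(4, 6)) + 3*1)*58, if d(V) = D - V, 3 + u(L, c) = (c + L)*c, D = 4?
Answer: -2880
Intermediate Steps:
u(L, c) = -3 + c*(L + c) (u(L, c) = -3 + (c + L)*c = -3 + (L + c)*c = -3 + c*(L + c))
d(V) = 4 - V
20 + (d(u(4, 6)) + 3*1)*58 = 20 + ((4 - (-3 + 6**2 + 4*6)) + 3*1)*58 = 20 + ((4 - (-3 + 36 + 24)) + 3)*58 = 20 + ((4 - 1*57) + 3)*58 = 20 + ((4 - 57) + 3)*58 = 20 + (-53 + 3)*58 = 20 - 50*58 = 20 - 2900 = -2880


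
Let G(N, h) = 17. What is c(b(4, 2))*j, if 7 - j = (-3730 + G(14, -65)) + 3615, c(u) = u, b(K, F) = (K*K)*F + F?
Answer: 3570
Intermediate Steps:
b(K, F) = F + F*K**2 (b(K, F) = K**2*F + F = F*K**2 + F = F + F*K**2)
j = 105 (j = 7 - ((-3730 + 17) + 3615) = 7 - (-3713 + 3615) = 7 - 1*(-98) = 7 + 98 = 105)
c(b(4, 2))*j = (2*(1 + 4**2))*105 = (2*(1 + 16))*105 = (2*17)*105 = 34*105 = 3570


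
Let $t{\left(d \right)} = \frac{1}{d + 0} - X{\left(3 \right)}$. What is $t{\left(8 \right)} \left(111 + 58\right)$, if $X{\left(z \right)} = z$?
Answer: $- \frac{3887}{8} \approx -485.88$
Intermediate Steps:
$t{\left(d \right)} = -3 + \frac{1}{d}$ ($t{\left(d \right)} = \frac{1}{d + 0} - 3 = \frac{1}{d} - 3 = -3 + \frac{1}{d}$)
$t{\left(8 \right)} \left(111 + 58\right) = \left(-3 + \frac{1}{8}\right) \left(111 + 58\right) = \left(-3 + \frac{1}{8}\right) 169 = \left(- \frac{23}{8}\right) 169 = - \frac{3887}{8}$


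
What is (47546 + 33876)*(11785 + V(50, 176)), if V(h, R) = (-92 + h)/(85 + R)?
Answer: 83480429582/87 ≈ 9.5955e+8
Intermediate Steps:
V(h, R) = (-92 + h)/(85 + R)
(47546 + 33876)*(11785 + V(50, 176)) = (47546 + 33876)*(11785 + (-92 + 50)/(85 + 176)) = 81422*(11785 - 42/261) = 81422*(11785 + (1/261)*(-42)) = 81422*(11785 - 14/87) = 81422*(1025281/87) = 83480429582/87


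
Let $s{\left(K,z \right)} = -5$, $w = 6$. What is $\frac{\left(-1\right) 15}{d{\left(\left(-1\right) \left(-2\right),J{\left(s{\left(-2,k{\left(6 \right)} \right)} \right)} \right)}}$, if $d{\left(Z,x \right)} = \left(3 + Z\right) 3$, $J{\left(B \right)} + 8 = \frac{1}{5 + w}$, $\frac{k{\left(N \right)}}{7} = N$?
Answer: $-1$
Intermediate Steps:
$k{\left(N \right)} = 7 N$
$J{\left(B \right)} = - \frac{87}{11}$ ($J{\left(B \right)} = -8 + \frac{1}{5 + 6} = -8 + \frac{1}{11} = - \frac{87}{11}$)
$d{\left(Z,x \right)} = 9 + 3 Z$
$\frac{\left(-1\right) 15}{d{\left(\left(-1\right) \left(-2\right),J{\left(s{\left(-2,k{\left(6 \right)} \right)} \right)} \right)}} = \frac{\left(-1\right) 15}{9 + 3 \left(\left(-1\right) \left(-2\right)\right)} = \frac{1}{9 + 3 \cdot 2} \left(-15\right) = \frac{1}{9 + 6} \left(-15\right) = \frac{1}{15} \left(-15\right) = -1$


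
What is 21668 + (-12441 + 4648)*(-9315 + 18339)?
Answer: -70302364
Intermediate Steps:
21668 + (-12441 + 4648)*(-9315 + 18339) = 21668 - 7793*9024 = 21668 - 70324032 = -70302364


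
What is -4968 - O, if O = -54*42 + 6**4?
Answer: -3996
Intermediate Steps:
O = -972 (O = -2268 + 1296 = -972)
-4968 - O = -4968 - 1*(-972) = -4968 + 972 = -3996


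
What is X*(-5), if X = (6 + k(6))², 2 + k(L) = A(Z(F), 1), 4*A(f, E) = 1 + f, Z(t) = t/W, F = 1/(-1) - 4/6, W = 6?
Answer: -453005/5184 ≈ -87.385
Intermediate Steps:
F = -5/3 (F = 1*(-1) - 4*⅙ = -1 - ⅔ = -5/3 ≈ -1.6667)
Z(t) = t/6
A(f, E) = ¼ + f/4 (A(f, E) = (1 + f)/4 = ¼ + f/4)
k(L) = -131/72 (k(L) = -2 + (¼ + ((⅙)*(-5/3))/4) = -2 + (¼ + (¼)*(-5/18)) = -2 + (¼ - 5/72) = -2 + 13/72 = -131/72)
X = 90601/5184 (X = (6 - 131/72)² = (301/72)² = 90601/5184 ≈ 17.477)
X*(-5) = (90601/5184)*(-5) = -453005/5184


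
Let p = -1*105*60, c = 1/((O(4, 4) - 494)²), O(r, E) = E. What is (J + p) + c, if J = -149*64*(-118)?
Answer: 268659414801/240100 ≈ 1.1189e+6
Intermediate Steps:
J = 1125248 (J = -9536*(-118) = 1125248)
c = 1/240100 (c = 1/((4 - 494)²) = 1/((-490)²) = 1/240100 ≈ 4.1649e-6)
p = -6300 (p = -105*60 = -6300)
(J + p) + c = (1125248 - 6300) + 1/240100 = 1118948 + 1/240100 = 268659414801/240100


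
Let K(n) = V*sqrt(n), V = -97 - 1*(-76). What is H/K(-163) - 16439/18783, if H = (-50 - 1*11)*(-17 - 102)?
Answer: -16439/18783 + 1037*I*sqrt(163)/489 ≈ -0.87521 + 27.075*I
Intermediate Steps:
H = 7259 (H = (-50 - 11)*(-119) = -61*(-119) = 7259)
V = -21 (V = -97 + 76 = -21)
K(n) = -21*sqrt(n)
H/K(-163) - 16439/18783 = 7259/((-21*I*sqrt(163))) - 16439/18783 = 7259*(I*sqrt(163)/3423) - 16439/18783 = 1037*I*sqrt(163)/489 - 16439/18783 = -16439/18783 + 1037*I*sqrt(163)/489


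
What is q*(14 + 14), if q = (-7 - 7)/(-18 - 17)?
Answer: 56/5 ≈ 11.200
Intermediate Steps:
q = ⅖ (q = -14/(-35) = -14*(-1/35) = ⅖ ≈ 0.40000)
q*(14 + 14) = 2*(14 + 14)/5 = (⅖)*28 = 56/5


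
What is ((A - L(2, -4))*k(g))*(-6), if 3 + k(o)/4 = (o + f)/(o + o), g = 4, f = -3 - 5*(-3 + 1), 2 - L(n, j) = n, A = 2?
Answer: 78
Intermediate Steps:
L(n, j) = 2 - n
f = 7 (f = -3 - 5*(-2) = -3 - 1*(-10) = -3 + 10 = 7)
k(o) = -12 + 2*(7 + o)/o (k(o) = -12 + 4*((o + 7)/(o + o)) = -12 + 4*((7 + o)/((2*o))) = -12 + 4*((7 + o)*(1/(2*o))) = -12 + 4*((7 + o)/(2*o)) = -12 + 2*(7 + o)/o)
((A - L(2, -4))*k(g))*(-6) = ((2 - (2 - 1*2))*(-10 + 14/4))*(-6) = ((2 - (2 - 2))*(-10 + 14*(¼)))*(-6) = ((2 - 1*0)*(-10 + 7/2))*(-6) = ((2 + 0)*(-13/2))*(-6) = (2*(-13/2))*(-6) = -13*(-6) = 78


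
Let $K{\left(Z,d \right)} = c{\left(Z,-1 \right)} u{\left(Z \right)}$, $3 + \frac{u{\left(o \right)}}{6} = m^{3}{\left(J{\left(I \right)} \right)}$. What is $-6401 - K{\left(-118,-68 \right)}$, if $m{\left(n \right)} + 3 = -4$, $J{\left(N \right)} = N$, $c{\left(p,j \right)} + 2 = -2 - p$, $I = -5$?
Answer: $230263$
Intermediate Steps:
$c{\left(p,j \right)} = -4 - p$ ($c{\left(p,j \right)} = -2 - \left(2 + p\right) = -4 - p$)
$m{\left(n \right)} = -7$ ($m{\left(n \right)} = -3 - 4 = -7$)
$u{\left(o \right)} = -2076$ ($u{\left(o \right)} = -18 + 6 \left(-7\right)^{3} = -18 + 6 \left(-343\right) = -18 - 2058 = -2076$)
$K{\left(Z,d \right)} = 8304 + 2076 Z$ ($K{\left(Z,d \right)} = \left(-4 - Z\right) \left(-2076\right) = 8304 + 2076 Z$)
$-6401 - K{\left(-118,-68 \right)} = -6401 - \left(8304 + 2076 \left(-118\right)\right) = -6401 - \left(8304 - 244968\right) = -6401 - -236664 = -6401 + 236664 = 230263$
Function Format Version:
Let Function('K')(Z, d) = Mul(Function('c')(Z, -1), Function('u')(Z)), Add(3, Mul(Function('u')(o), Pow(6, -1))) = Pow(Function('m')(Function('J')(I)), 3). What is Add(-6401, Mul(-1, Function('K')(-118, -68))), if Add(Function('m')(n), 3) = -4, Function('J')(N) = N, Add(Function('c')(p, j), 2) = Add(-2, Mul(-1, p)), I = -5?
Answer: 230263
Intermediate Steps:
Function('c')(p, j) = Add(-4, Mul(-1, p)) (Function('c')(p, j) = Add(-2, Add(-2, Mul(-1, p))) = Add(-4, Mul(-1, p)))
Function('m')(n) = -7 (Function('m')(n) = Add(-3, -4) = -7)
Function('u')(o) = -2076 (Function('u')(o) = Add(-18, Mul(6, Pow(-7, 3))) = Add(-18, Mul(6, -343)) = Add(-18, -2058) = -2076)
Function('K')(Z, d) = Add(8304, Mul(2076, Z)) (Function('K')(Z, d) = Mul(Add(-4, Mul(-1, Z)), -2076) = Add(8304, Mul(2076, Z)))
Add(-6401, Mul(-1, Function('K')(-118, -68))) = Add(-6401, Mul(-1, Add(8304, Mul(2076, -118)))) = Add(-6401, Mul(-1, Add(8304, -244968))) = Add(-6401, Mul(-1, -236664)) = Add(-6401, 236664) = 230263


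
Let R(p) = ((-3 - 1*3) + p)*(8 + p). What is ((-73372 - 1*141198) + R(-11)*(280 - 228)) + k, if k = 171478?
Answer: -40440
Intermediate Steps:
R(p) = (-6 + p)*(8 + p) (R(p) = ((-3 - 3) + p)*(8 + p) = (-6 + p)*(8 + p))
((-73372 - 1*141198) + R(-11)*(280 - 228)) + k = ((-73372 - 1*141198) + (-48 + (-11)**2 + 2*(-11))*(280 - 228)) + 171478 = ((-73372 - 141198) + (-48 + 121 - 22)*52) + 171478 = (-214570 + 51*52) + 171478 = (-214570 + 2652) + 171478 = -211918 + 171478 = -40440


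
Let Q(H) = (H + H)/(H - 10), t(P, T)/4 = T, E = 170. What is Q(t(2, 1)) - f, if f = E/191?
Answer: -1274/573 ≈ -2.2234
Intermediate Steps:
t(P, T) = 4*T
Q(H) = 2*H/(-10 + H) (Q(H) = (2*H)/(-10 + H) = 2*H/(-10 + H))
f = 170/191 ≈ 0.89005
Q(t(2, 1)) - f = 2*(4*1)/(-10 + 4*1) - 1*170/191 = 2*4/(-10 + 4) - 170/191 = 2*4/(-6) - 170/191 = 2*4*(-⅙) - 170/191 = -4/3 - 170/191 = -1274/573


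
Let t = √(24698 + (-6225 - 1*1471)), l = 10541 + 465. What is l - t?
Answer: 11006 - √17002 ≈ 10876.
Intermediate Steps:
l = 11006
t = √17002 (t = √(24698 + (-6225 - 1471)) = √(24698 - 7696) = √17002 ≈ 130.39)
l - t = 11006 - √17002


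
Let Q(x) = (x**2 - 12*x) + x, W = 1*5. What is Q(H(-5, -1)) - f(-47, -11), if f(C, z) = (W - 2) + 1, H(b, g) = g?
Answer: 8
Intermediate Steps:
W = 5
f(C, z) = 4 (f(C, z) = (5 - 2) + 1 = 3 + 1 = 4)
Q(x) = x**2 - 11*x
Q(H(-5, -1)) - f(-47, -11) = -(-11 - 1) - 1*4 = -1*(-12) - 4 = 12 - 4 = 8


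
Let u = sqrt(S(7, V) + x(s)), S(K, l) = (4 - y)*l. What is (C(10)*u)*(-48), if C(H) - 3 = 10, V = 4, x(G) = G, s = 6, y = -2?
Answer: -624*sqrt(30) ≈ -3417.8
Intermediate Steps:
C(H) = 13 (C(H) = 3 + 10 = 13)
S(K, l) = 6*l (S(K, l) = (4 - 1*(-2))*l = (4 + 2)*l = 6*l)
u = sqrt(30) (u = sqrt(6*4 + 6) = sqrt(24 + 6) = sqrt(30) ≈ 5.4772)
(C(10)*u)*(-48) = (13*sqrt(30))*(-48) = -624*sqrt(30)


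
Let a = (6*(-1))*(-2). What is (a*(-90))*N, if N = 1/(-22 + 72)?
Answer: -108/5 ≈ -21.600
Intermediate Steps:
N = 1/50 ≈ 0.020000
a = 12 (a = -6*(-2) = 12)
(a*(-90))*N = (12*(-90))*(1/50) = -1080*1/50 = -108/5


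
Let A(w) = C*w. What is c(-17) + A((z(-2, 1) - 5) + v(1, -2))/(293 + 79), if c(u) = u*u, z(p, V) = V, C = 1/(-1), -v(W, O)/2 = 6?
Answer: 26881/93 ≈ 289.04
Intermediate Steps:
v(W, O) = -12 (v(W, O) = -2*6 = -12)
C = -1
c(u) = u²
A(w) = -w
c(-17) + A((z(-2, 1) - 5) + v(1, -2))/(293 + 79) = (-17)² + (-((1 - 5) - 12))/(293 + 79) = 289 - (-4 - 12)/372 = 289 - 1*(-16)*(1/372) = 289 + 16*(1/372) = 289 + 4/93 = 26881/93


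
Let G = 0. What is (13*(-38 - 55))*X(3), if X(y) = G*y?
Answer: 0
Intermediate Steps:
X(y) = 0 (X(y) = 0*y = 0)
(13*(-38 - 55))*X(3) = (13*(-38 - 55))*0 = (13*(-93))*0 = -1209*0 = 0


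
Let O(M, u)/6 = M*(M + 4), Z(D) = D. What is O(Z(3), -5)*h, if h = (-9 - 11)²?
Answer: 50400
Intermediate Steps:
O(M, u) = 6*M*(4 + M) (O(M, u) = 6*(M*(M + 4)) = 6*(M*(4 + M)) = 6*M*(4 + M))
h = 400 (h = (-20)² = 400)
O(Z(3), -5)*h = (6*3*(4 + 3))*400 = (6*3*7)*400 = 126*400 = 50400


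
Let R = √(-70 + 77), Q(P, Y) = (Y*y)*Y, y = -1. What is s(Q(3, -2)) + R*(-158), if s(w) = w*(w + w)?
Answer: 32 - 158*√7 ≈ -386.03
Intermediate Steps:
Q(P, Y) = -Y² (Q(P, Y) = (Y*(-1))*Y = (-Y)*Y = -Y²)
s(w) = 2*w² (s(w) = w*(2*w) = 2*w²)
R = √7 ≈ 2.6458
s(Q(3, -2)) + R*(-158) = 2*(-1*(-2)²)² + √7*(-158) = 2*(-1*4)² - 158*√7 = 2*(-4)² - 158*√7 = 2*16 - 158*√7 = 32 - 158*√7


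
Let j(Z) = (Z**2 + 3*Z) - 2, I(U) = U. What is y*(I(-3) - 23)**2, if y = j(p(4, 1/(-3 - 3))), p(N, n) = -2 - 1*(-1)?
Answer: -2704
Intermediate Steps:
p(N, n) = -1 (p(N, n) = -2 + 1 = -1)
j(Z) = -2 + Z**2 + 3*Z
y = -4 (y = -2 + (-1)**2 + 3*(-1) = -2 + 1 - 3 = -4)
y*(I(-3) - 23)**2 = -4*(-3 - 23)**2 = -4*(-26)**2 = -4*676 = -2704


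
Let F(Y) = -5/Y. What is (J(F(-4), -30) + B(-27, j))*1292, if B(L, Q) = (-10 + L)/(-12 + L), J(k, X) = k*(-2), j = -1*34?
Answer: -78166/39 ≈ -2004.3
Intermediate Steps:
j = -34
J(k, X) = -2*k
B(L, Q) = (-10 + L)/(-12 + L)
(J(F(-4), -30) + B(-27, j))*1292 = (-(-10)/(-4) + (-10 - 27)/(-12 - 27))*1292 = (-(-10)*(-1)/4 - 37/(-39))*1292 = (-2*5/4 - 1/39*(-37))*1292 = (-5/2 + 37/39)*1292 = -121/78*1292 = -78166/39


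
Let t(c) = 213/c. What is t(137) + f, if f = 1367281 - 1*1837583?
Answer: -64431161/137 ≈ -4.7030e+5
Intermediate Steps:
f = -470302 (f = 1367281 - 1837583 = -470302)
t(137) + f = 213/137 - 470302 = -64431161/137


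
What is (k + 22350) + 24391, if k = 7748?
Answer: 54489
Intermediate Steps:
(k + 22350) + 24391 = (7748 + 22350) + 24391 = 30098 + 24391 = 54489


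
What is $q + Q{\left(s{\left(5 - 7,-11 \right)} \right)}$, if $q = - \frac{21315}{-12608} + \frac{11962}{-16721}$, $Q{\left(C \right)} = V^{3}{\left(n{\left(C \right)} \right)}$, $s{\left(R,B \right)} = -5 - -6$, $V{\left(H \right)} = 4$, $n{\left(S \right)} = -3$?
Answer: $\frac{13697966771}{210818368} \approx 64.975$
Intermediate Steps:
$s{\left(R,B \right)} = 1$ ($s{\left(R,B \right)} = -5 + 6 = 1$)
$Q{\left(C \right)} = 64$ ($Q{\left(C \right)} = 4^{3} = 64$)
$q = \frac{205591219}{210818368}$ ($q = \left(-21315\right) \left(- \frac{1}{12608}\right) + 11962 \left(- \frac{1}{16721}\right) = \frac{21315}{12608} - \frac{11962}{16721} = \frac{205591219}{210818368} \approx 0.97521$)
$q + Q{\left(s{\left(5 - 7,-11 \right)} \right)} = \frac{205591219}{210818368} + 64 = \frac{13697966771}{210818368}$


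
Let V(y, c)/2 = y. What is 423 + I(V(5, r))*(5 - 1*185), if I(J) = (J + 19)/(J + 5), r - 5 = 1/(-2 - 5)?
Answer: 75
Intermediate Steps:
r = 34/7 (r = 5 + 1/(-2 - 5) = 5 + 1/(-7) = 5 - ⅐ = 34/7 ≈ 4.8571)
V(y, c) = 2*y
I(J) = (19 + J)/(5 + J)
423 + I(V(5, r))*(5 - 1*185) = 423 + ((19 + 2*5)/(5 + 2*5))*(5 - 1*185) = 423 + ((19 + 10)/(5 + 10))*(5 - 185) = 423 + (29/15)*(-180) = 423 - 348 = 75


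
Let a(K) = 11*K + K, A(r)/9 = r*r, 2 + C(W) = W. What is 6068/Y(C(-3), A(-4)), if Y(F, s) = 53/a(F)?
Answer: -364080/53 ≈ -6869.4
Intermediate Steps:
C(W) = -2 + W
A(r) = 9*r² (A(r) = 9*(r*r) = 9*r²)
a(K) = 12*K
Y(F, s) = 53/(12*F) (Y(F, s) = 53/((12*F)) = 53*(1/(12*F)) = 53/(12*F))
6068/Y(C(-3), A(-4)) = 6068/((53/(12*(-2 - 3)))) = 6068/(((53/12)/(-5))) = 6068/(((53/12)*(-⅕))) = 6068/(-53/60) = 6068*(-60/53) = -364080/53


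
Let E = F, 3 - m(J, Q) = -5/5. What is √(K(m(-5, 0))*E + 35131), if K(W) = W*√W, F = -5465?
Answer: I*√8589 ≈ 92.677*I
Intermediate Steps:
m(J, Q) = 4 (m(J, Q) = 3 - (-5)/5 = 3 - 1*(-1) = 3 + 1 = 4)
E = -5465
K(W) = W^(3/2)
√(K(m(-5, 0))*E + 35131) = √(4^(3/2)*(-5465) + 35131) = √(8*(-5465) + 35131) = √(-43720 + 35131) = √(-8589) = I*√8589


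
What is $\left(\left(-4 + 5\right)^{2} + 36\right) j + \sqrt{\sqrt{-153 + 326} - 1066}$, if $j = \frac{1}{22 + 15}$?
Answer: $1 + \sqrt{-1066 + \sqrt{173}} \approx 1.0 + 32.448 i$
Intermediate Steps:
$j = \frac{1}{37} \approx 0.027027$
$\left(\left(-4 + 5\right)^{2} + 36\right) j + \sqrt{\sqrt{-153 + 326} - 1066} = \left(\left(-4 + 5\right)^{2} + 36\right) \frac{1}{37} + \sqrt{\sqrt{-153 + 326} - 1066} = \left(1^{2} + 36\right) \frac{1}{37} + \sqrt{\sqrt{173} - 1066} = \left(1 + 36\right) \frac{1}{37} + \sqrt{-1066 + \sqrt{173}} = 37 \cdot \frac{1}{37} + \sqrt{-1066 + \sqrt{173}} = 1 + \sqrt{-1066 + \sqrt{173}}$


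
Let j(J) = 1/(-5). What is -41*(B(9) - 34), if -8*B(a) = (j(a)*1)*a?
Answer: 55391/40 ≈ 1384.8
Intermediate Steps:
j(J) = -1/5
B(a) = a/40 (B(a) = -(-1/5*1)*a/8 = -(-1)*a/40 = a/40)
-41*(B(9) - 34) = -41*((1/40)*9 - 34) = -41*(9/40 - 34) = -41*(-1351/40) = 55391/40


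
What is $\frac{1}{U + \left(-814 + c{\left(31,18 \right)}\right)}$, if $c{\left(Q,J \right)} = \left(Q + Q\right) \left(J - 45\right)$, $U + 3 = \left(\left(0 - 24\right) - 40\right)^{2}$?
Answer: $\frac{1}{1605} \approx 0.00062305$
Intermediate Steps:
$U = 4093$ ($U = -3 + \left(\left(0 - 24\right) - 40\right)^{2} = -3 + \left(-24 - 40\right)^{2} = -3 + \left(-64\right)^{2} = -3 + 4096 = 4093$)
$c{\left(Q,J \right)} = 2 Q \left(-45 + J\right)$
$\frac{1}{U + \left(-814 + c{\left(31,18 \right)}\right)} = \frac{1}{4093 + \left(-814 + 2 \cdot 31 \left(-45 + 18\right)\right)} = \frac{1}{4093 + \left(-814 + 2 \cdot 31 \left(-27\right)\right)} = \frac{1}{4093 - 2488} = \frac{1}{1605}$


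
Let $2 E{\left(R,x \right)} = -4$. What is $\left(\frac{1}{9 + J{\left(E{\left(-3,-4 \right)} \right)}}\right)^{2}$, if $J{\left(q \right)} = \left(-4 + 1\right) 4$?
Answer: $\frac{1}{9} \approx 0.11111$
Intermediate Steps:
$E{\left(R,x \right)} = -2$ ($E{\left(R,x \right)} = \frac{1}{2} \left(-4\right) = -2$)
$J{\left(q \right)} = -12$ ($J{\left(q \right)} = \left(-3\right) 4 = -12$)
$\left(\frac{1}{9 + J{\left(E{\left(-3,-4 \right)} \right)}}\right)^{2} = \left(\frac{1}{9 - 12}\right)^{2} = \left(\frac{1}{-3}\right)^{2} = \left(- \frac{1}{3}\right)^{2} = \frac{1}{9}$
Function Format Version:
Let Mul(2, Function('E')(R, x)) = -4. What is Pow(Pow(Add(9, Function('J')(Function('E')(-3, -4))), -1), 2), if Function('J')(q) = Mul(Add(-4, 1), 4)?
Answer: Rational(1, 9) ≈ 0.11111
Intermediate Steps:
Function('E')(R, x) = -2 (Function('E')(R, x) = Mul(Rational(1, 2), -4) = -2)
Function('J')(q) = -12 (Function('J')(q) = Mul(-3, 4) = -12)
Pow(Pow(Add(9, Function('J')(Function('E')(-3, -4))), -1), 2) = Pow(Pow(Add(9, -12), -1), 2) = Pow(Pow(-3, -1), 2) = Pow(Rational(-1, 3), 2) = Rational(1, 9)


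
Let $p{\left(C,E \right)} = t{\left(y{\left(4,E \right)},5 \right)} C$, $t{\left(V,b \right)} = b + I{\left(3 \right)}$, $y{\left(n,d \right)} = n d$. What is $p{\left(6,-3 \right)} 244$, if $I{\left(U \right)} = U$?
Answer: $11712$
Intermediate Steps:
$y{\left(n,d \right)} = d n$
$t{\left(V,b \right)} = 3 + b$ ($t{\left(V,b \right)} = b + 3 = 3 + b$)
$p{\left(C,E \right)} = 8 C$ ($p{\left(C,E \right)} = \left(3 + 5\right) C = 8 C$)
$p{\left(6,-3 \right)} 244 = 8 \cdot 6 \cdot 244 = 48 \cdot 244 = 11712$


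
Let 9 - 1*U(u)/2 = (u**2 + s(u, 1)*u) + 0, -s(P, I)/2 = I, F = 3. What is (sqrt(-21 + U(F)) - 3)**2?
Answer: -18*I ≈ -18.0*I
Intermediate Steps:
s(P, I) = -2*I
U(u) = 18 - 2*u**2 + 4*u (U(u) = 18 - 2*((u**2 + (-2*1)*u) + 0) = 18 - 2*((u**2 - 2*u) + 0) = 18 - 2*(u**2 - 2*u) = 18 + (-2*u**2 + 4*u) = 18 - 2*u**2 + 4*u)
(sqrt(-21 + U(F)) - 3)**2 = (sqrt(-21 + (18 - 2*3**2 + 4*3)) - 3)**2 = (sqrt(-21 + (18 - 2*9 + 12)) - 3)**2 = (sqrt(-21 + (18 - 18 + 12)) - 3)**2 = (sqrt(-21 + 12) - 3)**2 = (sqrt(-9) - 3)**2 = (3*I - 3)**2 = (-3 + 3*I)**2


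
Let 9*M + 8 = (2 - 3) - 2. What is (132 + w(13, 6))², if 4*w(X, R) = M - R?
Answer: 21967969/1296 ≈ 16951.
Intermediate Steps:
M = -11/9 (M = -8/9 + ((2 - 3) - 2)/9 = -8/9 + (-1 - 2)/9 = -8/9 + (⅑)*(-3) = -8/9 - ⅓ = -11/9 ≈ -1.2222)
w(X, R) = -11/36 - R/4 (w(X, R) = (-11/9 - R)/4 = -11/36 - R/4)
(132 + w(13, 6))² = (132 + (-11/36 - ¼*6))² = (132 + (-11/36 - 3/2))² = (132 - 65/36)² = (4687/36)² = 21967969/1296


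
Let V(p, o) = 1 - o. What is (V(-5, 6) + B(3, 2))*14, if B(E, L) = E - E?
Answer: -70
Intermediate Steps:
B(E, L) = 0
(V(-5, 6) + B(3, 2))*14 = ((1 - 1*6) + 0)*14 = ((1 - 6) + 0)*14 = (-5 + 0)*14 = -5*14 = -70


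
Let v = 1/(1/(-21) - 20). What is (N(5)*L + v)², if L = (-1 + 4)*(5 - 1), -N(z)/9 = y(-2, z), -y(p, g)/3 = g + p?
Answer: 167437274481/177241 ≈ 9.4469e+5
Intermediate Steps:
y(p, g) = -3*g - 3*p (y(p, g) = -3*(g + p) = -3*g - 3*p)
N(z) = -54 + 27*z (N(z) = -9*(-3*z - 3*(-2)) = -9*(-3*z + 6) = -9*(6 - 3*z) = -54 + 27*z)
L = 12 (L = 3*4 = 12)
v = -21/421 (v = 1/(-1/21 - 20) = 1/(-421/21) = -21/421 ≈ -0.049881)
(N(5)*L + v)² = ((-54 + 27*5)*12 - 21/421)² = ((-54 + 135)*12 - 21/421)² = (81*12 - 21/421)² = (972 - 21/421)² = (409191/421)² = 167437274481/177241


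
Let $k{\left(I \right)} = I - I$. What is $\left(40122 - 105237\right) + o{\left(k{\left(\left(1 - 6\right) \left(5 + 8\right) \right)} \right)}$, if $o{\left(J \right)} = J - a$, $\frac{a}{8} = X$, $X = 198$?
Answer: $-66699$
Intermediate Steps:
$a = 1584$ ($a = 8 \cdot 198 = 1584$)
$k{\left(I \right)} = 0$
$o{\left(J \right)} = -1584 + J$ ($o{\left(J \right)} = J - 1584 = -1584 + J$)
$\left(40122 - 105237\right) + o{\left(k{\left(\left(1 - 6\right) \left(5 + 8\right) \right)} \right)} = \left(40122 - 105237\right) + \left(-1584 + 0\right) = -65115 - 1584 = -66699$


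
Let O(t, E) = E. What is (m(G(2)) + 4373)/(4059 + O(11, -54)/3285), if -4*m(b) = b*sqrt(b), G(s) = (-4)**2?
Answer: 1590305/1481529 ≈ 1.0734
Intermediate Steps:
G(s) = 16
m(b) = -b**(3/2)/4 (m(b) = -b*sqrt(b)/4 = -b**(3/2)/4)
(m(G(2)) + 4373)/(4059 + O(11, -54)/3285) = (-16**(3/2)/4 + 4373)/(4059 - 54/3285) = (-1/4*64 + 4373)/(4059 - 54*1/3285) = (-16 + 4373)/(4059 - 6/365) = 4357/(1481529/365) = 4357*(365/1481529) = 1590305/1481529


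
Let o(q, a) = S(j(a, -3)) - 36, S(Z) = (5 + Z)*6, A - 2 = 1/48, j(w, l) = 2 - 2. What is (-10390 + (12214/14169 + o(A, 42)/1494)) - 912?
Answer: -13290448115/1176027 ≈ -11301.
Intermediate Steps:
j(w, l) = 0
A = 97/48 (A = 2 + 1/48 = 97/48 ≈ 2.0208)
S(Z) = 30 + 6*Z
o(q, a) = -6 (o(q, a) = (30 + 6*0) - 36 = (30 + 0) - 36 = 30 - 36 = -6)
(-10390 + (12214/14169 + o(A, 42)/1494)) - 912 = (-10390 + (12214/14169 - 6/1494)) - 912 = (-10390 + (12214*(1/14169) - 6*1/1494)) - 912 = (-10390 + (12214/14169 - 1/249)) - 912 = (-10390 + 1009039/1176027) - 912 = -12217911491/1176027 - 912 = -13290448115/1176027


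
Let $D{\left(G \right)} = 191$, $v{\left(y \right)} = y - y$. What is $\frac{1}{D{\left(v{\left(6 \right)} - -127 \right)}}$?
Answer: $\frac{1}{191} \approx 0.0052356$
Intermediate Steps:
$v{\left(y \right)} = 0$
$\frac{1}{D{\left(v{\left(6 \right)} - -127 \right)}} = \frac{1}{191}$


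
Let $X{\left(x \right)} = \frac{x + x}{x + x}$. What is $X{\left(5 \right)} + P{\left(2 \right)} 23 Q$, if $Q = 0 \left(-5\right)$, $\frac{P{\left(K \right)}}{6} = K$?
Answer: $1$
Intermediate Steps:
$P{\left(K \right)} = 6 K$
$Q = 0$
$X{\left(x \right)} = 1$ ($X{\left(x \right)} = \frac{2 x}{2 x} = 2 x \frac{1}{2 x} = 1$)
$X{\left(5 \right)} + P{\left(2 \right)} 23 Q = 1 + 6 \cdot 2 \cdot 23 \cdot 0 = 1 + 12 \cdot 0 = 1 + 0 = 1$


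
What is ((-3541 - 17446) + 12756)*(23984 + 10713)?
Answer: -285591007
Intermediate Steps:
((-3541 - 17446) + 12756)*(23984 + 10713) = (-20987 + 12756)*34697 = -8231*34697 = -285591007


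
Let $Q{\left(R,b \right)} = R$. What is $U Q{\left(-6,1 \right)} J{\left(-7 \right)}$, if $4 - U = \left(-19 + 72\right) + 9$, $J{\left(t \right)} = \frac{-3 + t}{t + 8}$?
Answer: $-3480$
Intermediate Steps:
$J{\left(t \right)} = \frac{-3 + t}{8 + t}$
$U = -58$ ($U = 4 - \left(\left(-19 + 72\right) + 9\right) = 4 - \left(53 + 9\right) = 4 - 62 = -58$)
$U Q{\left(-6,1 \right)} J{\left(-7 \right)} = \left(-58\right) \left(-6\right) \frac{-3 - 7}{8 - 7} = 348 \cdot 1^{-1} \left(-10\right) = 348 \cdot 1 \left(-10\right) = 348 \left(-10\right) = -3480$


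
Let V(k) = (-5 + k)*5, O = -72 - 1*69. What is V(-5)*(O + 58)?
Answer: 4150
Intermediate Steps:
O = -141 (O = -72 - 69 = -141)
V(k) = -25 + 5*k
V(-5)*(O + 58) = (-25 + 5*(-5))*(-141 + 58) = (-25 - 25)*(-83) = -50*(-83) = 4150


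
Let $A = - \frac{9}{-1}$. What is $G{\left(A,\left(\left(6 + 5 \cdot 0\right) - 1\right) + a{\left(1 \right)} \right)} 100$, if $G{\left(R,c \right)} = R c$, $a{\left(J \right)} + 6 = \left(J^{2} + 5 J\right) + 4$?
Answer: $8100$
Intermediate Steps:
$a{\left(J \right)} = -2 + J^{2} + 5 J$ ($a{\left(J \right)} = -6 + \left(\left(J^{2} + 5 J\right) + 4\right) = -6 + \left(4 + J^{2} + 5 J\right) = -2 + J^{2} + 5 J$)
$A = 9$ ($A = \left(-9\right) \left(-1\right) = 9$)
$G{\left(A,\left(\left(6 + 5 \cdot 0\right) - 1\right) + a{\left(1 \right)} \right)} 100 = 9 \left(\left(\left(6 + 5 \cdot 0\right) - 1\right) + \left(-2 + 1^{2} + 5 \cdot 1\right)\right) 100 = 9 \left(\left(\left(6 + 0\right) - 1\right) + \left(-2 + 1 + 5\right)\right) 100 = 9 \left(\left(6 - 1\right) + 4\right) 100 = 9 \left(5 + 4\right) 100 = 9 \cdot 9 \cdot 100 = 81 \cdot 100 = 8100$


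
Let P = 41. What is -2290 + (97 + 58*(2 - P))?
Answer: -4455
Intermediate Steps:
-2290 + (97 + 58*(2 - P)) = -2290 + (97 + 58*(2 - 1*41)) = -2290 + (97 + 58*(2 - 41)) = -2290 + (97 + 58*(-39)) = -2290 + (97 - 2262) = -2290 - 2165 = -4455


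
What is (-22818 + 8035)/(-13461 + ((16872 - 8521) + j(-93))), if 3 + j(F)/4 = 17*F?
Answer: 14783/11446 ≈ 1.2915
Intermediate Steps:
j(F) = -12 + 68*F (j(F) = -12 + 4*(17*F) = -12 + 68*F)
(-22818 + 8035)/(-13461 + ((16872 - 8521) + j(-93))) = (-22818 + 8035)/(-13461 + ((16872 - 8521) + (-12 + 68*(-93)))) = -14783/(-13461 + (8351 + (-12 - 6324))) = -14783/(-13461 + (8351 - 6336)) = -14783/(-13461 + 2015) = -14783/(-11446) = -14783*(-1/11446) = 14783/11446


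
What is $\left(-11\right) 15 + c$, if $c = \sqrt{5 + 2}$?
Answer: $-165 + \sqrt{7} \approx -162.35$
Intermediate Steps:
$c = \sqrt{7} \approx 2.6458$
$\left(-11\right) 15 + c = \left(-11\right) 15 + \sqrt{7} = -165 + \sqrt{7}$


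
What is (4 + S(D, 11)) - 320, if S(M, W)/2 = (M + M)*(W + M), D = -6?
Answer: -436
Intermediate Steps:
S(M, W) = 4*M*(M + W) (S(M, W) = 2*((M + M)*(W + M)) = 2*((2*M)*(M + W)) = 2*(2*M*(M + W)) = 4*M*(M + W))
(4 + S(D, 11)) - 320 = (4 + 4*(-6)*(-6 + 11)) - 320 = (4 + 4*(-6)*5) - 320 = (4 - 120) - 320 = -116 - 320 = -436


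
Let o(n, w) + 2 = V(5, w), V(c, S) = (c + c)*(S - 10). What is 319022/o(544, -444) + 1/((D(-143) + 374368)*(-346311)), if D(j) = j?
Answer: -6890781299862832/98105863119075 ≈ -70.238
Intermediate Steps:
V(c, S) = 2*c*(-10 + S) (V(c, S) = (2*c)*(-10 + S) = 2*c*(-10 + S))
o(n, w) = -102 + 10*w (o(n, w) = -2 + 2*5*(-10 + w) = -2 + (-100 + 10*w) = -102 + 10*w)
319022/o(544, -444) + 1/((D(-143) + 374368)*(-346311)) = 319022/(-102 + 10*(-444)) + 1/((-143 + 374368)*(-346311)) = 319022/(-102 - 4440) - 1/346311/374225 = 319022/(-4542) + (1/374225)*(-1/346311) = 319022*(-1/4542) - 1/129598233975 = -159511/2271 - 1/129598233975 = -6890781299862832/98105863119075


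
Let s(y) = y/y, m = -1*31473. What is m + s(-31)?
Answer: -31472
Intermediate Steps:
m = -31473
s(y) = 1
m + s(-31) = -31473 + 1 = -31472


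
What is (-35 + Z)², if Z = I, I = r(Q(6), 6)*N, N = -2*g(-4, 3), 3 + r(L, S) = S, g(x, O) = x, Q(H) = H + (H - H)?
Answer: 121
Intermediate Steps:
Q(H) = H (Q(H) = H + 0 = H)
r(L, S) = -3 + S
N = 8 (N = -2*(-4) = 8)
I = 24 (I = (-3 + 6)*8 = 3*8 = 24)
Z = 24
(-35 + Z)² = (-35 + 24)² = (-11)² = 121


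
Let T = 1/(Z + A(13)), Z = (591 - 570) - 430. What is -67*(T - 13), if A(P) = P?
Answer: 344983/396 ≈ 871.17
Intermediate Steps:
Z = -409 (Z = 21 - 430 = -409)
T = -1/396 (T = 1/(-409 + 13) = 1/(-396) = -1/396 ≈ -0.0025253)
-67*(T - 13) = -67*(-1/396 - 13) = -67*(-5149/396) = 344983/396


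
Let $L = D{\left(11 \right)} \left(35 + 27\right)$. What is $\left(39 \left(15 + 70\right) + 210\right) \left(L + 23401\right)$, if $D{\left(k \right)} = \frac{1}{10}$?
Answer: $82510380$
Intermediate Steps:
$D{\left(k \right)} = \frac{1}{10}$
$L = \frac{31}{5}$ ($L = \frac{35 + 27}{10} = \frac{1}{10} \cdot 62 = \frac{31}{5} \approx 6.2$)
$\left(39 \left(15 + 70\right) + 210\right) \left(L + 23401\right) = \left(39 \left(15 + 70\right) + 210\right) \left(\frac{31}{5} + 23401\right) = \left(39 \cdot 85 + 210\right) \frac{117036}{5} = \left(3315 + 210\right) \frac{117036}{5} = 3525 \cdot \frac{117036}{5} = 82510380$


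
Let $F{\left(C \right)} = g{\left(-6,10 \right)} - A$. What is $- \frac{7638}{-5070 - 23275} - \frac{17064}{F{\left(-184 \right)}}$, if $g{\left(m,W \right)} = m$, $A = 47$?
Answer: $\frac{484083894}{1502285} \approx 322.23$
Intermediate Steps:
$F{\left(C \right)} = -53$ ($F{\left(C \right)} = -6 - 47 = -53$)
$- \frac{7638}{-5070 - 23275} - \frac{17064}{F{\left(-184 \right)}} = - \frac{7638}{-5070 - 23275} - \frac{17064}{-53} = - \frac{7638}{-28345} - - \frac{17064}{53} = \left(-7638\right) \left(- \frac{1}{28345}\right) + \frac{17064}{53} = \frac{7638}{28345} + \frac{17064}{53} = \frac{484083894}{1502285}$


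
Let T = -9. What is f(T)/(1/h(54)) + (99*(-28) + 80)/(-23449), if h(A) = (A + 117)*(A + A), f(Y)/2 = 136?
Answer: 117791270596/23449 ≈ 5.0233e+6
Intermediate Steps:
f(Y) = 272 (f(Y) = 2*136 = 272)
h(A) = 2*A*(117 + A) (h(A) = (117 + A)*(2*A) = 2*A*(117 + A))
f(T)/(1/h(54)) + (99*(-28) + 80)/(-23449) = 272/(1/(2*54*(117 + 54))) + (99*(-28) + 80)/(-23449) = 272/(1/(2*54*171)) + (-2772 + 80)*(-1/23449) = 272/(1/18468) - 2692*(-1/23449) = 272/(1/18468) + 2692/23449 = 272*18468 + 2692/23449 = 5023296 + 2692/23449 = 117791270596/23449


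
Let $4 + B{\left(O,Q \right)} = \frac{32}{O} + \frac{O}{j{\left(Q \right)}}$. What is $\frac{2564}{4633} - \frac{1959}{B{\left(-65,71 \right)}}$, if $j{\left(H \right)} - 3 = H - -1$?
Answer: $\frac{354501709}{968297} \approx 366.11$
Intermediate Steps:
$j{\left(H \right)} = 4 + H$ ($j{\left(H \right)} = 3 + \left(H - -1\right) = 3 + \left(H + 1\right) = 3 + \left(1 + H\right) = 4 + H$)
$B{\left(O,Q \right)} = -4 + \frac{32}{O} + \frac{O}{4 + Q}$ ($B{\left(O,Q \right)} = -4 + \left(\frac{32}{O} + \frac{O}{4 + Q}\right) = -4 + \frac{32}{O} + \frac{O}{4 + Q}$)
$\frac{2564}{4633} - \frac{1959}{B{\left(-65,71 \right)}} = \frac{2564}{4633} - \frac{1959}{-4 + \frac{32}{-65} - \frac{65}{4 + 71}} = 2564 \cdot \frac{1}{4633} - \frac{1959}{-4 + 32 \left(- \frac{1}{65}\right) - \frac{65}{75}} = \frac{2564}{4633} - \frac{1959}{-4 - \frac{32}{65} - \frac{13}{15}} = \frac{2564}{4633} - \frac{1959}{- \frac{209}{39}} = \frac{2564}{4633} - - \frac{76401}{209} = \frac{2564}{4633} + \frac{76401}{209} = \frac{354501709}{968297}$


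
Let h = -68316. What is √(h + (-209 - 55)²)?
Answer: 2*√345 ≈ 37.148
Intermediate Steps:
√(h + (-209 - 55)²) = √(-68316 + (-209 - 55)²) = √(-68316 + (-264)²) = √(-68316 + 69696) = √1380 = 2*√345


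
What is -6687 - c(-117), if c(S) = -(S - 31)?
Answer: -6835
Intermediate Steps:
c(S) = 31 - S (c(S) = -(-31 + S) = 31 - S)
-6687 - c(-117) = -6687 - (31 - 1*(-117)) = -6687 - (31 + 117) = -6687 - 1*148 = -6687 - 148 = -6835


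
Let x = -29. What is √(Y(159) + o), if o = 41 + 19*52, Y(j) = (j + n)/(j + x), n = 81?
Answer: 3*√19357/13 ≈ 32.107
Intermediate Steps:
Y(j) = (81 + j)/(-29 + j) (Y(j) = (j + 81)/(j - 29) = (81 + j)/(-29 + j))
o = 1029 (o = 41 + 988 = 1029)
√(Y(159) + o) = √((81 + 159)/(-29 + 159) + 1029) = √(240/130 + 1029) = √((1/130)*240 + 1029) = √(24/13 + 1029) = √(13401/13) = 3*√19357/13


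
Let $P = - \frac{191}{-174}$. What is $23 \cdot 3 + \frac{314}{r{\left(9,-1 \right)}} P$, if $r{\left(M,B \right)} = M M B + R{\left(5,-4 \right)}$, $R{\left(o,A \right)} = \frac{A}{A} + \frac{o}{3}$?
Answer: $\frac{440248}{6815} \approx 64.6$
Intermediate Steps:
$R{\left(o,A \right)} = 1 + \frac{o}{3}$ ($R{\left(o,A \right)} = 1 + o \frac{1}{3} = 1 + \frac{o}{3}$)
$P = \frac{191}{174}$ ($P = \left(-191\right) \left(- \frac{1}{174}\right) = \frac{191}{174} \approx 1.0977$)
$r{\left(M,B \right)} = \frac{8}{3} + B M^{2}$ ($r{\left(M,B \right)} = M M B + \left(1 + \frac{1}{3} \cdot 5\right) = M^{2} B + \left(1 + \frac{5}{3}\right) = B M^{2} + \frac{8}{3} = \frac{8}{3} + B M^{2}$)
$23 \cdot 3 + \frac{314}{r{\left(9,-1 \right)}} P = 23 \cdot 3 + \frac{314}{\frac{8}{3} - 9^{2}} \cdot \frac{191}{174} = 69 + \frac{314}{\frac{8}{3} - 81} \cdot \frac{191}{174} = 69 + \frac{314}{- \frac{235}{3}} \cdot \frac{191}{174} = 69 + 314 \left(- \frac{3}{235}\right) \frac{191}{174} = 69 - \frac{29987}{6815} = \frac{440248}{6815}$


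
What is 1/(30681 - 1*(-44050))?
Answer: 1/74731 ≈ 1.3381e-5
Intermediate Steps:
1/(30681 - 1*(-44050)) = 1/(30681 + 44050) = 1/74731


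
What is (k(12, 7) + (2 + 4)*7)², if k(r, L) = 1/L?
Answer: 87025/49 ≈ 1776.0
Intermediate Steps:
(k(12, 7) + (2 + 4)*7)² = (1/7 + (2 + 4)*7)² = (⅐ + 6*7)² = (⅐ + 42)² = (295/7)² = 87025/49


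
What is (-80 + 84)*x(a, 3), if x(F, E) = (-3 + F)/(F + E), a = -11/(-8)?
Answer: -52/35 ≈ -1.4857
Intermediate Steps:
a = 11/8 (a = -11*(-1/8) = 11/8 ≈ 1.3750)
x(F, E) = (-3 + F)/(E + F)
(-80 + 84)*x(a, 3) = (-80 + 84)*((-3 + 11/8)/(3 + 11/8)) = 4*(-13/8/(35/8)) = 4*((8/35)*(-13/8)) = 4*(-13/35) = -52/35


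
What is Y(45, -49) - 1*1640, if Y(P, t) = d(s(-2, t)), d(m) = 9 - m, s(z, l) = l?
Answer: -1582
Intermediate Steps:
Y(P, t) = 9 - t
Y(45, -49) - 1*1640 = (9 - 1*(-49)) - 1*1640 = (9 + 49) - 1640 = 58 - 1640 = -1582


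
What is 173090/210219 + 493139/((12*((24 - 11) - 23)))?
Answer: -34548805547/8408760 ≈ -4108.7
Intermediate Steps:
173090/210219 + 493139/((12*((24 - 11) - 23))) = 173090*(1/210219) + 493139/((12*(13 - 23))) = 173090/210219 + 493139/((12*(-10))) = 173090/210219 + 493139/(-120) = 173090/210219 + 493139*(-1/120) = 173090/210219 - 493139/120 = -34548805547/8408760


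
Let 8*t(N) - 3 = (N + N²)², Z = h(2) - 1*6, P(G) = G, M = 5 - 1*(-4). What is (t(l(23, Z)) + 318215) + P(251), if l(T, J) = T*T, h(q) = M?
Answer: 78609884631/8 ≈ 9.8262e+9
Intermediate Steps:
M = 9 (M = 5 + 4 = 9)
h(q) = 9
Z = 3 (Z = 9 - 1*6 = 9 - 6 = 3)
l(T, J) = T²
t(N) = 3/8 + (N + N²)²/8
(t(l(23, Z)) + 318215) + P(251) = ((3/8 + (23²)²*(1 + 23²)²/8) + 318215) + 251 = ((3/8 + (⅛)*529²*(1 + 529)²) + 318215) + 251 = ((3/8 + (⅛)*279841*530²) + 318215) + 251 = ((3/8 + (⅛)*279841*280900) + 318215) + 251 = ((3/8 + 19651834225/2) + 318215) + 251 = (78607336903/8 + 318215) + 251 = 78609882623/8 + 251 = 78609884631/8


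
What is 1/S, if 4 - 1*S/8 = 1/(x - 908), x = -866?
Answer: 887/28388 ≈ 0.031246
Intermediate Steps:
S = 28388/887 (S = 32 - 8/(-866 - 908) = 32 - 8/(-1774) = 32 - 8*(-1/1774) = 32 + 4/887 = 28388/887 ≈ 32.005)
1/S = 1/(28388/887) = 887/28388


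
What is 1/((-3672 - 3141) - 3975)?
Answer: -1/10788 ≈ -9.2696e-5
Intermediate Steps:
1/((-3672 - 3141) - 3975) = 1/(-6813 - 3975) = 1/(-10788) = -1/10788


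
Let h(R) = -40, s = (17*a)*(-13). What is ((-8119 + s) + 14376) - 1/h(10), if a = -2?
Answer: 267961/40 ≈ 6699.0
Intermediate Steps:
s = 442 (s = (17*(-2))*(-13) = -34*(-13) = 442)
((-8119 + s) + 14376) - 1/h(10) = ((-8119 + 442) + 14376) - 1/(-40) = (-7677 + 14376) - 1*(-1/40) = 6699 + 1/40 = 267961/40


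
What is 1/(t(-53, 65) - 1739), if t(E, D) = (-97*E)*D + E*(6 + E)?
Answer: 1/334917 ≈ 2.9858e-6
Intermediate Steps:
t(E, D) = E*(6 + E) - 97*D*E (t(E, D) = -97*D*E + E*(6 + E) = E*(6 + E) - 97*D*E)
1/(t(-53, 65) - 1739) = 1/(-53*(6 - 53 - 97*65) - 1739) = 1/(-53*(6 - 53 - 6305) - 1739) = 1/(-53*(-6352) - 1739) = 1/(336656 - 1739) = 1/334917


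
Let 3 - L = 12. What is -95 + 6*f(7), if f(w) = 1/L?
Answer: -287/3 ≈ -95.667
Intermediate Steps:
L = -9 (L = 3 - 1*12 = 3 - 12 = -9)
f(w) = -⅑ (f(w) = 1/(-9) = -⅑)
-95 + 6*f(7) = -95 + 6*(-⅑) = -95 - ⅔ = -287/3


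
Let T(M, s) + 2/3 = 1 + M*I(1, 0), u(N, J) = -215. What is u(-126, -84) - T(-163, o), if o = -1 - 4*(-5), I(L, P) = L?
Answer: -157/3 ≈ -52.333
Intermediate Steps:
o = 19 (o = -1 + 20 = 19)
T(M, s) = ⅓ + M (T(M, s) = -⅔ + (1 + M*1) = -⅔ + (1 + M) = ⅓ + M)
u(-126, -84) - T(-163, o) = -215 - (⅓ - 163) = -215 - 1*(-488/3) = -215 + 488/3 = -157/3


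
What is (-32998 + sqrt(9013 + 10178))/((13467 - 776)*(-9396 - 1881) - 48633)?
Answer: 16499/71582520 - sqrt(19191)/143165040 ≈ 0.00022952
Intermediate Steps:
(-32998 + sqrt(9013 + 10178))/((13467 - 776)*(-9396 - 1881) - 48633) = (-32998 + sqrt(19191))/(12691*(-11277) - 48633) = (-32998 + sqrt(19191))/(-143116407 - 48633) = (-32998 + sqrt(19191))/(-143165040) = (-32998 + sqrt(19191))*(-1/143165040) = 16499/71582520 - sqrt(19191)/143165040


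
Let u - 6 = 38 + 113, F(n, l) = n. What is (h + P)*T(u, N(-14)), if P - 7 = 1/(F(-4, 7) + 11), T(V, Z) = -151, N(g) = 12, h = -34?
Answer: 28388/7 ≈ 4055.4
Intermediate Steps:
u = 157 (u = 6 + (38 + 113) = 6 + 151 = 157)
P = 50/7 (P = 7 + 1/(-4 + 11) = 7 + 1/7 = 7 + ⅐ = 50/7 ≈ 7.1429)
(h + P)*T(u, N(-14)) = (-34 + 50/7)*(-151) = -188/7*(-151) = 28388/7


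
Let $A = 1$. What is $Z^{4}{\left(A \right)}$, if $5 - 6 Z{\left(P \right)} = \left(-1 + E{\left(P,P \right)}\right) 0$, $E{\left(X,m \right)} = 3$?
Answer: $\frac{625}{1296} \approx 0.48225$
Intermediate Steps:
$Z{\left(P \right)} = \frac{5}{6}$ ($Z{\left(P \right)} = \frac{5}{6} - \frac{\left(-1 + 3\right) 0}{6} = \frac{5}{6} - \frac{2 \cdot 0}{6} = \frac{5}{6} - 0 = \frac{5}{6} + 0 = \frac{5}{6}$)
$Z^{4}{\left(A \right)} = \left(\frac{5}{6}\right)^{4} = \frac{625}{1296}$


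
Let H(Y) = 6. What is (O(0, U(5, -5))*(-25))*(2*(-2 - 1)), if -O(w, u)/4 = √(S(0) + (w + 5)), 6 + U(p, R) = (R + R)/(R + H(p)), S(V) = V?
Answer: -600*√5 ≈ -1341.6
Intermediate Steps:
U(p, R) = -6 + 2*R/(6 + R) (U(p, R) = -6 + (R + R)/(R + 6) = -6 + (2*R)/(6 + R) = -6 + 2*R/(6 + R))
O(w, u) = -4*√(5 + w) (O(w, u) = -4*√(0 + (w + 5)) = -4*√(0 + (5 + w)) = -4*√(5 + w))
(O(0, U(5, -5))*(-25))*(2*(-2 - 1)) = (-4*√(5 + 0)*(-25))*(2*(-2 - 1)) = (-4*√5*(-25))*(2*(-3)) = (100*√5)*(-6) = -600*√5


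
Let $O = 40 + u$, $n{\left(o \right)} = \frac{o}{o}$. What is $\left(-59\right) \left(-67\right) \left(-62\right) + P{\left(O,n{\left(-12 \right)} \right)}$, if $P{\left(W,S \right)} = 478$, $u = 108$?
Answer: $-244608$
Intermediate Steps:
$n{\left(o \right)} = 1$
$O = 148$ ($O = 40 + 108 = 148$)
$\left(-59\right) \left(-67\right) \left(-62\right) + P{\left(O,n{\left(-12 \right)} \right)} = \left(-59\right) \left(-67\right) \left(-62\right) + 478 = 3953 \left(-62\right) + 478 = -245086 + 478 = -244608$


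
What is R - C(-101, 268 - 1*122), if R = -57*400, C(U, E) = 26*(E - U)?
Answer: -29222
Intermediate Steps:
C(U, E) = -26*U + 26*E
R = -22800
R - C(-101, 268 - 1*122) = -22800 - (-26*(-101) + 26*(268 - 1*122)) = -22800 - (2626 + 26*(268 - 122)) = -22800 - (2626 + 26*146) = -22800 - (2626 + 3796) = -22800 - 1*6422 = -22800 - 6422 = -29222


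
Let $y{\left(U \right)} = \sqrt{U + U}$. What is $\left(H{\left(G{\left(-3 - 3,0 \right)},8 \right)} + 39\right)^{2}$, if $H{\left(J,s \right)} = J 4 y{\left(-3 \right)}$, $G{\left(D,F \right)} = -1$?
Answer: $1425 - 312 i \sqrt{6} \approx 1425.0 - 764.24 i$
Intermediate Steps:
$y{\left(U \right)} = \sqrt{2} \sqrt{U}$ ($y{\left(U \right)} = \sqrt{2 U} = \sqrt{2} \sqrt{U}$)
$H{\left(J,s \right)} = 4 i J \sqrt{6}$ ($H{\left(J,s \right)} = J 4 \sqrt{2} \sqrt{-3} = 4 J \sqrt{2} i \sqrt{3} = 4 J i \sqrt{6} = 4 i J \sqrt{6}$)
$\left(H{\left(G{\left(-3 - 3,0 \right)},8 \right)} + 39\right)^{2} = \left(4 i \left(-1\right) \sqrt{6} + 39\right)^{2} = \left(- 4 i \sqrt{6} + 39\right)^{2} = \left(39 - 4 i \sqrt{6}\right)^{2}$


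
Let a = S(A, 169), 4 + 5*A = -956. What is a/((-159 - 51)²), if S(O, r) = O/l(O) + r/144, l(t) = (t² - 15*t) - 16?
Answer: 417899/15768043200 ≈ 2.6503e-5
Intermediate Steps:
A = -192 (A = -⅘ + (⅕)*(-956) = -⅘ - 956/5 = -192)
l(t) = -16 + t² - 15*t
S(O, r) = r/144 + O/(-16 + O² - 15*O) (S(O, r) = O/(-16 + O² - 15*O) + r/144 = r/144 + O/(-16 + O² - 15*O))
a = 417899/357552 (a = (1/144)*169 - 1*(-192)/(16 - 1*(-192)² + 15*(-192)) = 169/144 - 1*(-192)/(16 - 1*36864 - 2880) = 169/144 - 1*(-192)/(16 - 36864 - 2880) = 169/144 - 1*(-192)/(-39728) = 169/144 - 1*(-192)*(-1/39728) = 169/144 - 12/2483 = 417899/357552 ≈ 1.1688)
a/((-159 - 51)²) = 417899/(357552*((-159 - 51)²)) = 417899/(357552*((-210)²)) = (417899/357552)/44100 = (417899/357552)*(1/44100) = 417899/15768043200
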